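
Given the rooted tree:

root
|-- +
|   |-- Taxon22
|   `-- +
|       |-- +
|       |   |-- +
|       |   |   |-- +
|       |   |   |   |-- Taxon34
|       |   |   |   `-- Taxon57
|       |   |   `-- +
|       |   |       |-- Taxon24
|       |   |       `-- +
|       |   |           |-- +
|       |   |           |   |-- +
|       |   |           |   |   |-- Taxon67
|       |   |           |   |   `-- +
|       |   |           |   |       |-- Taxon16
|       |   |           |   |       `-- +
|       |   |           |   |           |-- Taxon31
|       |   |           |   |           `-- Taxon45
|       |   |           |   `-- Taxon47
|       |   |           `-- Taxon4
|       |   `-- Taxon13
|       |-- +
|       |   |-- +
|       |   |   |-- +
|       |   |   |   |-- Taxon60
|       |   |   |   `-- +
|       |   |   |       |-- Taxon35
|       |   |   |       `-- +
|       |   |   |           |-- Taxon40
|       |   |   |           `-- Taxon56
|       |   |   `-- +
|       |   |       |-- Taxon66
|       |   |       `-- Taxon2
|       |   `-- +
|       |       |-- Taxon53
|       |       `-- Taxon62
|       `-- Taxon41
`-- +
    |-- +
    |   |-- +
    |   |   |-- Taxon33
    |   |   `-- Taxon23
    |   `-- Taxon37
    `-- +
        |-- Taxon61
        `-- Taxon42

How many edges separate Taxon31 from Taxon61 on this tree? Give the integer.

14

The MRCA of Taxon31 and Taxon61 is the root of the tree.
From Taxon31 up to that node: 11 branches. From Taxon61 up to the same node: 3 branches. Total: 11 + 3 = 14.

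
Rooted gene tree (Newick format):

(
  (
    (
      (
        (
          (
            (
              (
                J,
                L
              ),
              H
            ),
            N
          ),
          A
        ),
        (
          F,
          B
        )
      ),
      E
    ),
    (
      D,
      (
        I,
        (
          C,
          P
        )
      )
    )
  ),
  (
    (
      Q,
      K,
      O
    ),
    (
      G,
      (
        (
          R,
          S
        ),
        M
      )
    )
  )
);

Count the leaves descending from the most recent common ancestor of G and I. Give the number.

19

The MRCA of G and I is the root, so the clade is the entire tree.
That clade contains 19 terminal taxa: A, B, C, D, E, F, G, H, I, J, K, L, M, N, O, P, Q, R, S.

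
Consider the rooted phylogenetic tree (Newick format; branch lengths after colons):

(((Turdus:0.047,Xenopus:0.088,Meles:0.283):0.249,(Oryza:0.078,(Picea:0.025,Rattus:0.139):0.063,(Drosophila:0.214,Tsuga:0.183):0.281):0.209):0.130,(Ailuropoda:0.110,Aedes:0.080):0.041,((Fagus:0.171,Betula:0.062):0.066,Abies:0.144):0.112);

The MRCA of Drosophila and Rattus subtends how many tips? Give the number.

5

The MRCA of Drosophila and Rattus is the node subtending (Oryza,(Picea,Rattus),(Drosophila,Tsuga)).
That clade contains 5 terminal taxa: Drosophila, Oryza, Picea, Rattus, Tsuga.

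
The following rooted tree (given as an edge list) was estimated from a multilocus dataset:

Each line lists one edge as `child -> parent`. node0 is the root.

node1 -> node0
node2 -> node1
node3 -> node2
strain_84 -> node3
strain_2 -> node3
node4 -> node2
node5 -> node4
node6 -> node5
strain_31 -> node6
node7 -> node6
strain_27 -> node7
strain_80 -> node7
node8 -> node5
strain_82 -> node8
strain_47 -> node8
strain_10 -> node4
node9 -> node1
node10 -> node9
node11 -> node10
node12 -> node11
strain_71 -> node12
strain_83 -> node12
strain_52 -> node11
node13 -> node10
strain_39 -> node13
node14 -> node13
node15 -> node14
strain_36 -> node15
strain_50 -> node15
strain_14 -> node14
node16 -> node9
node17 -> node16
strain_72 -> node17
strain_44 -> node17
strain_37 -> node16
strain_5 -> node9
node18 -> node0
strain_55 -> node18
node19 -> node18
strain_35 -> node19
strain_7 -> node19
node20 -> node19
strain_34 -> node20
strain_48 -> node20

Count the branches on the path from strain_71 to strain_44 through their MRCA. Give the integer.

The MRCA of strain_71 and strain_44 is the node subtending ((((strain_71,strain_83),strain_52),(strain_39,((strain_36,strain_50),strain_14))),((strain_72,strain_44),strain_37),strain_5).
From strain_71 up to that node: 4 branches. From strain_44 up to the same node: 3 branches. Total: 4 + 3 = 7.

7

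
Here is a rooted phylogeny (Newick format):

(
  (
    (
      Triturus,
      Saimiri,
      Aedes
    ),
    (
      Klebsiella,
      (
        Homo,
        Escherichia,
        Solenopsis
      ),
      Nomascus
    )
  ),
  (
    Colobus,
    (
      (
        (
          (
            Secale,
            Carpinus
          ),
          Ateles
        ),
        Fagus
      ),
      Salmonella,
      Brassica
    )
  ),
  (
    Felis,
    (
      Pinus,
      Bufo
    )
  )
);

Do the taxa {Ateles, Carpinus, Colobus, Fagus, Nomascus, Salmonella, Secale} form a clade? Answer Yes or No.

The MRCA of the listed taxa is the root, so the smallest clade containing them is the whole tree.
That clade also contains Aedes, Brassica, Bufo, Escherichia, Felis, Homo, Klebsiella, Pinus, Saimiri, Solenopsis, Triturus, which are not in the proposed group, so the group is not monophyletic.

No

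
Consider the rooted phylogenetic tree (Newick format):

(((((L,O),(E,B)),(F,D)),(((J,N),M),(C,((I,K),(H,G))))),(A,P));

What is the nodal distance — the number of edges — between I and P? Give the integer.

The MRCA of I and P is the root of the tree.
From I up to that node: 6 branches. From P up to the same node: 2 branches. Total: 6 + 2 = 8.

8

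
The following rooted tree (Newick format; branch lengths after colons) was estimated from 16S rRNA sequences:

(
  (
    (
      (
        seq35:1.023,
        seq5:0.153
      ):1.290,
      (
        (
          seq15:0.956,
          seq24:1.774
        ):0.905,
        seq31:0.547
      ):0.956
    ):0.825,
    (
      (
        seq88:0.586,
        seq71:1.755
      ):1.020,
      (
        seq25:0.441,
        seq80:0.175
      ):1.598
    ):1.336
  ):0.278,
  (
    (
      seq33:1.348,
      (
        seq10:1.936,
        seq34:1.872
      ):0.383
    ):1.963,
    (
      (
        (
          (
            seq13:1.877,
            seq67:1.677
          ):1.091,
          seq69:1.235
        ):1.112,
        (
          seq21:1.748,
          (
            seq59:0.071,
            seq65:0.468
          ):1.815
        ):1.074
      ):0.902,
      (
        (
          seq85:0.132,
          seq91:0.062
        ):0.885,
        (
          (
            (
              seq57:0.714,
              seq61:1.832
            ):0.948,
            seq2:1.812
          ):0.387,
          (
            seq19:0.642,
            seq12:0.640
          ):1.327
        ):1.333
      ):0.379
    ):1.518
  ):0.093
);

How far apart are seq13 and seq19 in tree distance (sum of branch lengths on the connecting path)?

8.663

The path runs seq13 → … → MRCA → … → seq19; the MRCA is the node subtending ((((seq13,seq67),seq69),(seq21,(seq59,seq65))),((seq85,seq91),(((seq57,seq61),seq2),(seq19,seq12)))).
Branch lengths along that path: 1.877 + 1.091 + 1.112 + 0.902 + 0.379 + 1.333 + 1.327 + 0.642 = 8.663.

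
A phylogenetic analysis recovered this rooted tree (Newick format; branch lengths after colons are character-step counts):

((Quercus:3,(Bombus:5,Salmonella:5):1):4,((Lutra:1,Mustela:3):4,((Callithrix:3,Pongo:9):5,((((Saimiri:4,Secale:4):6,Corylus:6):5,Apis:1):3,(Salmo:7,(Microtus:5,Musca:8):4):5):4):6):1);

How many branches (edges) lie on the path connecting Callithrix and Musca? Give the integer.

6

The MRCA of Callithrix and Musca is the node subtending ((Callithrix,Pongo),((((Saimiri,Secale),Corylus),Apis),(Salmo,(Microtus,Musca)))).
From Callithrix up to that node: 2 branches. From Musca up to the same node: 4 branches. Total: 2 + 4 = 6.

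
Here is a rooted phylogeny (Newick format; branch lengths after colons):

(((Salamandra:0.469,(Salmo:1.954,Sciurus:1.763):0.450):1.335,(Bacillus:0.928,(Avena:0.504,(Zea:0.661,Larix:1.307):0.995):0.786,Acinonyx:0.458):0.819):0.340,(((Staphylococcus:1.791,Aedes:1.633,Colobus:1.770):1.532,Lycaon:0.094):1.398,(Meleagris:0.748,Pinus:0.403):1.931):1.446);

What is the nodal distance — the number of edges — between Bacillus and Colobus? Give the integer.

The MRCA of Bacillus and Colobus is the root of the tree.
From Bacillus up to that node: 3 branches. From Colobus up to the same node: 4 branches. Total: 3 + 4 = 7.

7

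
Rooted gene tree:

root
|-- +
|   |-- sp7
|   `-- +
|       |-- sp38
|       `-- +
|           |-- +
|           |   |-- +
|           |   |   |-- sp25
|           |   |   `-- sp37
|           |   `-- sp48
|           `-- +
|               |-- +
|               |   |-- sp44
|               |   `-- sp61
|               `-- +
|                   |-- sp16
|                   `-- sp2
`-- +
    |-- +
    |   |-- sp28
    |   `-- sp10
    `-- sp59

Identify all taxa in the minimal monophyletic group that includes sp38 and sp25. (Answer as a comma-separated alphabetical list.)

Tracing sp38: it sits inside (sp38,(((sp25,sp37),sp48),((sp44,sp61),(sp16,sp2)))).
Tracing sp25: it sits inside (sp25,sp37).
The smallest clade enclosing both is (sp38,(((sp25,sp37),sp48),((sp44,sp61),(sp16,sp2)))); the answer is its 8 terminal taxa in alphabetical order.

sp16, sp2, sp25, sp37, sp38, sp44, sp48, sp61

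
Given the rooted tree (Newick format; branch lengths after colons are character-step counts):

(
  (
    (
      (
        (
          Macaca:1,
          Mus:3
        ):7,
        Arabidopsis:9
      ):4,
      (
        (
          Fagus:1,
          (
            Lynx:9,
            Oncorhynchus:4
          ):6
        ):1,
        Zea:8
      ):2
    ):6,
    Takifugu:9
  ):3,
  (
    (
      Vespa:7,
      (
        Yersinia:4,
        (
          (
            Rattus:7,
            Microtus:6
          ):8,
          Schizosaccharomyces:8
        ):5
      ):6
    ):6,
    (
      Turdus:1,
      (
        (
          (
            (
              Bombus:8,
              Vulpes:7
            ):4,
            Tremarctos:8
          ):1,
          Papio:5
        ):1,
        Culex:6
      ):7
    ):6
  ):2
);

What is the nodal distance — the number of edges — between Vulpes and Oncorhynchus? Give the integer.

The MRCA of Vulpes and Oncorhynchus is the root of the tree.
From Vulpes up to that node: 7 branches. From Oncorhynchus up to the same node: 6 branches. Total: 7 + 6 = 13.

13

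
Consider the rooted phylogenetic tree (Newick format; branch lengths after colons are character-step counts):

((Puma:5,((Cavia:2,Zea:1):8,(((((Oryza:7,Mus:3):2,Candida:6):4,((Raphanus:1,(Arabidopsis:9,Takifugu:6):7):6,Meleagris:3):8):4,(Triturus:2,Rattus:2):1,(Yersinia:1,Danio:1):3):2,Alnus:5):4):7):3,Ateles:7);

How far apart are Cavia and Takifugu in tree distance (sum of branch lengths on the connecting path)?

The path runs Cavia → … → MRCA → … → Takifugu; the MRCA is the node subtending ((Cavia,Zea),(((((Oryza,Mus),Candida),((Raphanus,(Arabidopsis,Takifugu)),Meleagris)),(Triturus,Rattus),(Yersinia,Danio)),Alnus)).
Branch lengths along that path: 2 + 8 + 4 + 2 + 4 + 8 + 6 + 7 + 6 = 47.

47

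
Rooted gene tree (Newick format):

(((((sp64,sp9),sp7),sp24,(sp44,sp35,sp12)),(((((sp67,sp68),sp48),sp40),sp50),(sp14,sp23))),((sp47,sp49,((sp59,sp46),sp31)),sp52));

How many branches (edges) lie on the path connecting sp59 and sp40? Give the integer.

The MRCA of sp59 and sp40 is the root of the tree.
From sp59 up to that node: 5 branches. From sp40 up to the same node: 5 branches. Total: 5 + 5 = 10.

10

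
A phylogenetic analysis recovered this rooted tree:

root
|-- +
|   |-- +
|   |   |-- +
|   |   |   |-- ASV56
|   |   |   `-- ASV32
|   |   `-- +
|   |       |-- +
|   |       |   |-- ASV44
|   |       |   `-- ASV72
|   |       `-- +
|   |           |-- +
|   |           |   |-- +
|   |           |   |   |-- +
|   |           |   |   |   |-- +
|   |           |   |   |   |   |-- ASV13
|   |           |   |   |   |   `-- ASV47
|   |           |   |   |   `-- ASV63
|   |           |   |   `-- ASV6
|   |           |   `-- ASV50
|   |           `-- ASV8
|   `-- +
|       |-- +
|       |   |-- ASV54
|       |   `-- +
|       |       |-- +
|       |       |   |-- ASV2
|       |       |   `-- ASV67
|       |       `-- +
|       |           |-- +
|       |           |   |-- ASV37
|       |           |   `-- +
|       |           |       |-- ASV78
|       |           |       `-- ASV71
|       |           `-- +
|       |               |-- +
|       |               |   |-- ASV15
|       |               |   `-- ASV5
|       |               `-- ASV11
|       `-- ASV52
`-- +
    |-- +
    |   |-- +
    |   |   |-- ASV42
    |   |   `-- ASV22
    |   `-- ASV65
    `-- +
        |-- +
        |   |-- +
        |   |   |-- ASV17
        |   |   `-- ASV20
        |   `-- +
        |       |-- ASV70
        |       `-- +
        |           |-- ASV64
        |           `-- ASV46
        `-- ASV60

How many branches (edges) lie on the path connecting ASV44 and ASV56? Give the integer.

The MRCA of ASV44 and ASV56 is the node subtending ((ASV56,ASV32),((ASV44,ASV72),(((((ASV13,ASV47),ASV63),ASV6),ASV50),ASV8))).
From ASV44 up to that node: 3 branches. From ASV56 up to the same node: 2 branches. Total: 3 + 2 = 5.

5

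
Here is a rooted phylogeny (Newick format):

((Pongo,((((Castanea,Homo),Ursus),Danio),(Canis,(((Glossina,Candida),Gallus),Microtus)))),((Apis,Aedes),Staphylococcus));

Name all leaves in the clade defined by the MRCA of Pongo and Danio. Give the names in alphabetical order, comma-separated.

Candida, Canis, Castanea, Danio, Gallus, Glossina, Homo, Microtus, Pongo, Ursus

Tracing Pongo: it sits inside (Pongo,((((Castanea,Homo),Ursus),Danio),(Canis,(((Glossina,Candida),Gallus),Microtus)))).
Tracing Danio: it sits inside (((Castanea,Homo),Ursus),Danio).
The smallest clade enclosing both is (Pongo,((((Castanea,Homo),Ursus),Danio),(Canis,(((Glossina,Candida),Gallus),Microtus)))); the answer is its 10 terminal taxa in alphabetical order.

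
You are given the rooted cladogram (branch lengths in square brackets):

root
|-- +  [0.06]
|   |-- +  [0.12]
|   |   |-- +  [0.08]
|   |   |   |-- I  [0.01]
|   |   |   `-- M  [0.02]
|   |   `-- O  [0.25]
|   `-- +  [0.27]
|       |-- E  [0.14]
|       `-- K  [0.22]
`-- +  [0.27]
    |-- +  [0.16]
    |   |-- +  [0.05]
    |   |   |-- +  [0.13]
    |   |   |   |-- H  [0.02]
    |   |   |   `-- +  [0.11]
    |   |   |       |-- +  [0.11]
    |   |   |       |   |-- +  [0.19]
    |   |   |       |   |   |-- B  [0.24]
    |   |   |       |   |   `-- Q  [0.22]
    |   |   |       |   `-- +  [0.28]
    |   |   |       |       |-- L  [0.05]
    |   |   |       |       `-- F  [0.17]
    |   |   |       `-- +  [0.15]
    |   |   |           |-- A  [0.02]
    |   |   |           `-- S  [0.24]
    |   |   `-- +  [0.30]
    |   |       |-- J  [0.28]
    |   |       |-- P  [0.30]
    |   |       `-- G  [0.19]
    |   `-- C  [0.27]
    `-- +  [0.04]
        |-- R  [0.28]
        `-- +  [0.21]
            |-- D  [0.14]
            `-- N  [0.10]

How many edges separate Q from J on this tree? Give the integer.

7

The MRCA of Q and J is the node subtending ((H,(((B,Q),(L,F)),(A,S))),(J,P,G)).
From Q up to that node: 5 branches. From J up to the same node: 2 branches. Total: 5 + 2 = 7.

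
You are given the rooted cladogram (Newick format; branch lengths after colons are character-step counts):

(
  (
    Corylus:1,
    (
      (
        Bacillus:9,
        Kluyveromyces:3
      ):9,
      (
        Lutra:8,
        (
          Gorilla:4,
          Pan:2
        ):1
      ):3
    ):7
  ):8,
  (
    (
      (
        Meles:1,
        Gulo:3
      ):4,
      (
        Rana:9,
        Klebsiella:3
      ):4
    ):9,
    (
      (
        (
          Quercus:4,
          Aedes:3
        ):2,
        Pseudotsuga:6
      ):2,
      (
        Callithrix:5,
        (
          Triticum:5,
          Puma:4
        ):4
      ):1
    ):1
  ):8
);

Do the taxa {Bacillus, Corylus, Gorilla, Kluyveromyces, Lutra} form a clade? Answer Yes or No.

No

The MRCA of the listed taxa subtends (Corylus,((Bacillus,Kluyveromyces),(Lutra,(Gorilla,Pan)))).
That clade also contains Pan, which is not in the proposed group, so the group is not monophyletic.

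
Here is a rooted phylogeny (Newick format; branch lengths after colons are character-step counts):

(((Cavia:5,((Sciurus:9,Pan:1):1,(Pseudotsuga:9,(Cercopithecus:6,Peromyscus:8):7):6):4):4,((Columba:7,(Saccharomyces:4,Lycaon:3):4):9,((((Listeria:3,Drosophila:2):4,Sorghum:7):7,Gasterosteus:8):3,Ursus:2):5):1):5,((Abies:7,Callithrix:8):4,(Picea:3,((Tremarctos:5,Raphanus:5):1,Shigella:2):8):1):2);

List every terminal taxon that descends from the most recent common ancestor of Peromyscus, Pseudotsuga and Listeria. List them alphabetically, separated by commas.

Cavia, Cercopithecus, Columba, Drosophila, Gasterosteus, Listeria, Lycaon, Pan, Peromyscus, Pseudotsuga, Saccharomyces, Sciurus, Sorghum, Ursus

Tracing Peromyscus: it sits inside (Cercopithecus,Peromyscus).
Tracing Pseudotsuga: it sits inside (Pseudotsuga,(Cercopithecus,Peromyscus)).
Tracing Listeria: it sits inside (Listeria,Drosophila).
The smallest clade enclosing all 3 is ((Cavia,((Sciurus,Pan),(Pseudotsuga,(Cercopithecus,Peromyscus)))),((Columba,(Saccharomyces,Lycaon)),((((Listeria,Drosophila),Sorghum),Gasterosteus),Ursus))); the answer is its 14 terminal taxa in alphabetical order.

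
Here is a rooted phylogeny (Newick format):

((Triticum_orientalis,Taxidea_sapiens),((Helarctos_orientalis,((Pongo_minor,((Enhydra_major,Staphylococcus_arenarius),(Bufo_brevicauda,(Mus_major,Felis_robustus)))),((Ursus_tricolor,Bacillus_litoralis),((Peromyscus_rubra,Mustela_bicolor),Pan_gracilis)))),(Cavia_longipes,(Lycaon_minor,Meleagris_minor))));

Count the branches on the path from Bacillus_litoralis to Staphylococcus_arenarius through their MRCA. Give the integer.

7

The MRCA of Bacillus_litoralis and Staphylococcus_arenarius is the node subtending ((Pongo_minor,((Enhydra_major,Staphylococcus_arenarius),(Bufo_brevicauda,(Mus_major,Felis_robustus)))),((Ursus_tricolor,Bacillus_litoralis),((Peromyscus_rubra,Mustela_bicolor),Pan_gracilis))).
From Bacillus_litoralis up to that node: 3 branches. From Staphylococcus_arenarius up to the same node: 4 branches. Total: 3 + 4 = 7.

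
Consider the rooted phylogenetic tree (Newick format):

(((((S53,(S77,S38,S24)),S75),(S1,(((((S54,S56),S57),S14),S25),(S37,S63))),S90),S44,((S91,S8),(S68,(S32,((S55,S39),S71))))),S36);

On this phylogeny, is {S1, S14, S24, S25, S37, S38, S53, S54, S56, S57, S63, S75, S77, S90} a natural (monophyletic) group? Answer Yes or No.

The most recent common ancestor of these taxa subtends (((S53,(S77,S38,S24)),S75),(S1,(((((S54,S56),S57),S14),S25),(S37,S63))),S90).
That clade has exactly 14 tips — every listed taxon and nothing else — so the group is monophyletic.

Yes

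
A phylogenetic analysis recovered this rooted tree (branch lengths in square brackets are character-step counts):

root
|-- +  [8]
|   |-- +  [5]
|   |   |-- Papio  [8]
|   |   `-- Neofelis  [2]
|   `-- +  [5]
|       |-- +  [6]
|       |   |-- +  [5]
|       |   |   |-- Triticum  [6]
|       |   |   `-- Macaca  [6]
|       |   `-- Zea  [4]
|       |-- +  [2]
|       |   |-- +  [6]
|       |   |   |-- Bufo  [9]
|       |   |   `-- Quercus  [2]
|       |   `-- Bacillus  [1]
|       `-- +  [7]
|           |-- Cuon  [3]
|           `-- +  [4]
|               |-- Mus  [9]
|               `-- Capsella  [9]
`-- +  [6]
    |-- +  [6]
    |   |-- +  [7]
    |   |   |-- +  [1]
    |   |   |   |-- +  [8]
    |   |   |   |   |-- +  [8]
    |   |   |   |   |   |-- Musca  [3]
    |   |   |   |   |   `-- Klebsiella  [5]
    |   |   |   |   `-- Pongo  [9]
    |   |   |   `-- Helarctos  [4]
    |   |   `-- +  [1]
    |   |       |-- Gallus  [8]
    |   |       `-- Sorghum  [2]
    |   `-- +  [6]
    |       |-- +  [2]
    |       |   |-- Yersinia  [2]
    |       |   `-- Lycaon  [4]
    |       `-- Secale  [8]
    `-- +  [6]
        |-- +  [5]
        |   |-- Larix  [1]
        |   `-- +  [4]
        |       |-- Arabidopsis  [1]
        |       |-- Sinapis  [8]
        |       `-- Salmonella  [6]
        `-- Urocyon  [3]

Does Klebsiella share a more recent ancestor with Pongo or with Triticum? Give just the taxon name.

Pongo

The MRCA of Klebsiella and Pongo subtends ((Musca,Klebsiella),Pongo) (3 taxa).
The MRCA of Klebsiella and Triticum is the root, subtending the entire tree (25 taxa).
The first is nested inside the second, so Klebsiella shares a more recent common ancestor with Pongo.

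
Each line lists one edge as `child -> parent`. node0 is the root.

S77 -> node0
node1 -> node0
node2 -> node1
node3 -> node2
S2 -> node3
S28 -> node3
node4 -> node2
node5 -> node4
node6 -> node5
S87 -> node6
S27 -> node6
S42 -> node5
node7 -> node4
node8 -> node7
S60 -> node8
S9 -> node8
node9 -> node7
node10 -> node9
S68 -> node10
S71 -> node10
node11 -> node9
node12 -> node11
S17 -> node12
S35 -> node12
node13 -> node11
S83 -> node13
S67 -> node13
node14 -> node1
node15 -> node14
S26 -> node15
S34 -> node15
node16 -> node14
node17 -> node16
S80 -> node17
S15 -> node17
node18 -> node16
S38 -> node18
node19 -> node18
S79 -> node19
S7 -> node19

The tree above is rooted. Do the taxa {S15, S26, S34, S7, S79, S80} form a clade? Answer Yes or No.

The MRCA of the listed taxa subtends ((S26,S34),((S80,S15),(S38,(S79,S7)))).
That clade also contains S38, which is not in the proposed group, so the group is not monophyletic.

No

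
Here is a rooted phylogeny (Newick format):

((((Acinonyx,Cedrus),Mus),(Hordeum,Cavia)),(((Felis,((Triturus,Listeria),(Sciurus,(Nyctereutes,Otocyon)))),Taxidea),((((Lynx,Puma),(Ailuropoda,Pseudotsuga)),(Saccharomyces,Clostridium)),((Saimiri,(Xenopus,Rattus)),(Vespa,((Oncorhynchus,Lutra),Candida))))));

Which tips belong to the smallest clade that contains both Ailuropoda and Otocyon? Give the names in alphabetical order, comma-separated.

Ailuropoda, Candida, Clostridium, Felis, Listeria, Lutra, Lynx, Nyctereutes, Oncorhynchus, Otocyon, Pseudotsuga, Puma, Rattus, Saccharomyces, Saimiri, Sciurus, Taxidea, Triturus, Vespa, Xenopus

Tracing Ailuropoda: it sits inside (Ailuropoda,Pseudotsuga).
Tracing Otocyon: it sits inside (Nyctereutes,Otocyon).
The smallest clade enclosing both is (((Felis,((Triturus,Listeria),(Sciurus,(Nyctereutes,Otocyon)))),Taxidea),((((Lynx,Puma),(Ailuropoda,Pseudotsuga)),(Saccharomyces,Clostridium)),((Saimiri,(Xenopus,Rattus)),(Vespa,((Oncorhynchus,Lutra),Candida))))); the answer is its 20 terminal taxa in alphabetical order.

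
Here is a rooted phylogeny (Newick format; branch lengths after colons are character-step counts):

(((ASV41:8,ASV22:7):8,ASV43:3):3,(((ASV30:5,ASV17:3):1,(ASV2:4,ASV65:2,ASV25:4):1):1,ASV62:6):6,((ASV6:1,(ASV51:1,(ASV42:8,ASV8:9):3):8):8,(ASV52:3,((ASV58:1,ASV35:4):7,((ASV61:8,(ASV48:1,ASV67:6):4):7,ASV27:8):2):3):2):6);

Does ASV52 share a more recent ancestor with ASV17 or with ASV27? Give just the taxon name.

The MRCA of ASV52 and ASV27 subtends (ASV52,((ASV58,ASV35),((ASV61,(ASV48,ASV67)),ASV27))) (7 taxa).
The MRCA of ASV52 and ASV17 is the root, subtending the entire tree (20 taxa).
The first is nested inside the second, so ASV52 shares a more recent common ancestor with ASV27.

ASV27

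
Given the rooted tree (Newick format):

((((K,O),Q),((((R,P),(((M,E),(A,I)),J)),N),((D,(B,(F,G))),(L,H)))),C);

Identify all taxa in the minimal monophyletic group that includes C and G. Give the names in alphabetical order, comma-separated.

A, B, C, D, E, F, G, H, I, J, K, L, M, N, O, P, Q, R

Tracing C: it attaches directly to the root.
Tracing G: it sits inside (F,G).
The smallest clade enclosing both is the whole tree (their MRCA is the root), so the answer is all 18 tips in alphabetical order.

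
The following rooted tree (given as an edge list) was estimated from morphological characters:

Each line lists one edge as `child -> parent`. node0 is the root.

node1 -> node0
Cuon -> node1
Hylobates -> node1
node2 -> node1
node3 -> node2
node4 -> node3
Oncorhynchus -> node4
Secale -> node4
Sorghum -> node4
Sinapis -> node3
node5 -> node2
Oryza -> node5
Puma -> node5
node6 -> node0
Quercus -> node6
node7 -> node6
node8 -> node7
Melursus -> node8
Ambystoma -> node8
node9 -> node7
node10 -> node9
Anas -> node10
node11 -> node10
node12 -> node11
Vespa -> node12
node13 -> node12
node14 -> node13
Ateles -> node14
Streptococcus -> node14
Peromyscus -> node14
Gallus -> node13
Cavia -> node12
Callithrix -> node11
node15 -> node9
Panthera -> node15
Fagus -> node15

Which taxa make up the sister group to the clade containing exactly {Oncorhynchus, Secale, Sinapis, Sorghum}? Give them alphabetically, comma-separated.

The clade containing exactly {Oncorhynchus, Secale, Sinapis, Sorghum} attaches to the tree at the node subtending (((Oncorhynchus,Secale,Sorghum),Sinapis),(Oryza,Puma)).
The other lineage descending from that same node — the sister group — is (Oryza,Puma); its 2 tips in alphabetical order are the answer.

Oryza, Puma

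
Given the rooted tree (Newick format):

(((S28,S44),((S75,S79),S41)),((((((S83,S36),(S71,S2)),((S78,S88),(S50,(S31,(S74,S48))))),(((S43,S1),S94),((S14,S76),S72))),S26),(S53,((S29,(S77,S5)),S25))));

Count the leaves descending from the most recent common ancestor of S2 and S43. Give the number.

16

The MRCA of S2 and S43 is the node subtending ((((S83,S36),(S71,S2)),((S78,S88),(S50,(S31,(S74,S48))))),(((S43,S1),S94),((S14,S76),S72))).
That clade contains 16 terminal taxa: S1, S14, S2, S31, S36, S43, S48, S50, S71, S72, S74, S76, S78, S83, S88, S94.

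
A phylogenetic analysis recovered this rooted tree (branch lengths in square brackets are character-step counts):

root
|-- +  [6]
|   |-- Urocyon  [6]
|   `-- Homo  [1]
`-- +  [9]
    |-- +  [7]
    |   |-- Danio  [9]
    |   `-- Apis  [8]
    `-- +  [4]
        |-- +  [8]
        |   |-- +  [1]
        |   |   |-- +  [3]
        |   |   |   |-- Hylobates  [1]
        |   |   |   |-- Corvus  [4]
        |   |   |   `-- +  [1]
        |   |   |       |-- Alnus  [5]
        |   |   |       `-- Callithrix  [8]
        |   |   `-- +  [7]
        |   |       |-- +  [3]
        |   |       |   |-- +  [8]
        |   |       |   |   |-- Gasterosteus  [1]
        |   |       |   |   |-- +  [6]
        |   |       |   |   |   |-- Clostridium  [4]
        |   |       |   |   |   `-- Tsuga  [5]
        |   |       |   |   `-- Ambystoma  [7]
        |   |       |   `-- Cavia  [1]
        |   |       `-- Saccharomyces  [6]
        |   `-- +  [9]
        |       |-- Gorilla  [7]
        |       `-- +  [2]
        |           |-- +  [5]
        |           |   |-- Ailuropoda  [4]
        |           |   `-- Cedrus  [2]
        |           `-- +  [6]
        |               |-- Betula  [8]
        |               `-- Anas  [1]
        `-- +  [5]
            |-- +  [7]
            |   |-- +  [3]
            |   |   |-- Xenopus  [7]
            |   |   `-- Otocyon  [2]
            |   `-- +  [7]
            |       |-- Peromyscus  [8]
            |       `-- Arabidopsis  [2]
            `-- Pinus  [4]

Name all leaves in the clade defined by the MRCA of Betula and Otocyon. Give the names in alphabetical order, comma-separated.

Tracing Betula: it sits inside (Betula,Anas).
Tracing Otocyon: it sits inside (Xenopus,Otocyon).
The smallest clade enclosing both is ((((Hylobates,Corvus,(Alnus,Callithrix)),(((Gasterosteus,(Clostridium,Tsuga),Ambystoma),Cavia),Saccharomyces)),(Gorilla,((Ailuropoda,Cedrus),(Betula,Anas)))),(((Xenopus,Otocyon),(Peromyscus,Arabidopsis)),Pinus)); the answer is its 20 terminal taxa in alphabetical order.

Ailuropoda, Alnus, Ambystoma, Anas, Arabidopsis, Betula, Callithrix, Cavia, Cedrus, Clostridium, Corvus, Gasterosteus, Gorilla, Hylobates, Otocyon, Peromyscus, Pinus, Saccharomyces, Tsuga, Xenopus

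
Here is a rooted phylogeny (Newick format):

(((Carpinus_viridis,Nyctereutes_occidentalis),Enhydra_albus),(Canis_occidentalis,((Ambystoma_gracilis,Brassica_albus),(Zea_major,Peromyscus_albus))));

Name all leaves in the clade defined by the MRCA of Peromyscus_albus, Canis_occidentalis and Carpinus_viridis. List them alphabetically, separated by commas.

Tracing Peromyscus_albus: it sits inside (Zea_major,Peromyscus_albus).
Tracing Canis_occidentalis: it sits inside (Canis_occidentalis,((Ambystoma_gracilis,Brassica_albus),(Zea_major,Peromyscus_albus))).
Tracing Carpinus_viridis: it sits inside (Carpinus_viridis,Nyctereutes_occidentalis).
The smallest clade enclosing all 3 is the whole tree (their MRCA is the root), so the answer is all 8 tips in alphabetical order.

Ambystoma_gracilis, Brassica_albus, Canis_occidentalis, Carpinus_viridis, Enhydra_albus, Nyctereutes_occidentalis, Peromyscus_albus, Zea_major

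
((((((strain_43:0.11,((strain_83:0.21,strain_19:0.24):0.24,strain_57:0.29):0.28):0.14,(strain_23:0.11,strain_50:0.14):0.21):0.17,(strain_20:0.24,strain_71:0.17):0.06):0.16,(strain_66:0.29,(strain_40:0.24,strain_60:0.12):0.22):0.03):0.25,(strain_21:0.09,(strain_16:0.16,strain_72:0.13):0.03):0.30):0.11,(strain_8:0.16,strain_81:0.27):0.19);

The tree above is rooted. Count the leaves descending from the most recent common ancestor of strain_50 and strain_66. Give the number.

11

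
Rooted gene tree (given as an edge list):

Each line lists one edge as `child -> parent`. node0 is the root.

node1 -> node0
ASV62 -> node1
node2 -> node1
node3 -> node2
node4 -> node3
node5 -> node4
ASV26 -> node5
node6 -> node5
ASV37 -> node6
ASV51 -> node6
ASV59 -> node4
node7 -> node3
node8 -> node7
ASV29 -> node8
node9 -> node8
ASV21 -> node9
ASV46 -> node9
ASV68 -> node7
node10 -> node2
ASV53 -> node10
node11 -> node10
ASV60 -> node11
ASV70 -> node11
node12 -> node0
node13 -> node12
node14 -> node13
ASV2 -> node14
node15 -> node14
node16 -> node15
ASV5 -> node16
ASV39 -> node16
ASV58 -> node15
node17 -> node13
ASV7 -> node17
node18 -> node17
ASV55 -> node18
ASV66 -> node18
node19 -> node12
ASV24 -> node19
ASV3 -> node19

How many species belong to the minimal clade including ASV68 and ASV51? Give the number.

8

The MRCA of ASV68 and ASV51 is the node subtending (((ASV26,(ASV37,ASV51)),ASV59),((ASV29,(ASV21,ASV46)),ASV68)).
That clade contains 8 terminal taxa: ASV21, ASV26, ASV29, ASV37, ASV46, ASV51, ASV59, ASV68.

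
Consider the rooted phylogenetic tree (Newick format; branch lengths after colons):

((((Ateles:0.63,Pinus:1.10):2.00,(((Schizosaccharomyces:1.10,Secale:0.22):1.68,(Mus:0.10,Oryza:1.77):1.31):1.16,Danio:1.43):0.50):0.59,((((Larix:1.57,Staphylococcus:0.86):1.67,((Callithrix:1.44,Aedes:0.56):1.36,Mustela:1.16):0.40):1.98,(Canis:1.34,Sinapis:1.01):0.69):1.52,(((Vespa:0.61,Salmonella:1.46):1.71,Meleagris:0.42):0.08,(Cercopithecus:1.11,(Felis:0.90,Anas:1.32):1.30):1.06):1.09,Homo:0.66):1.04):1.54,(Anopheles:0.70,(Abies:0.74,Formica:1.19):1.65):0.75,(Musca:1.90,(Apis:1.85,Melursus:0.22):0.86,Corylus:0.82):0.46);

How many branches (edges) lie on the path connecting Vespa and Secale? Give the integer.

The MRCA of Vespa and Secale is the node subtending (((Ateles,Pinus),(((Schizosaccharomyces,Secale),(Mus,Oryza)),Danio)),((((Larix,Staphylococcus),((Callithrix,Aedes),Mustela)),(Canis,Sinapis)),(((Vespa,Salmonella),Meleagris),(Cercopithecus,(Felis,Anas))),Homo)).
From Vespa up to that node: 5 branches. From Secale up to the same node: 5 branches. Total: 5 + 5 = 10.

10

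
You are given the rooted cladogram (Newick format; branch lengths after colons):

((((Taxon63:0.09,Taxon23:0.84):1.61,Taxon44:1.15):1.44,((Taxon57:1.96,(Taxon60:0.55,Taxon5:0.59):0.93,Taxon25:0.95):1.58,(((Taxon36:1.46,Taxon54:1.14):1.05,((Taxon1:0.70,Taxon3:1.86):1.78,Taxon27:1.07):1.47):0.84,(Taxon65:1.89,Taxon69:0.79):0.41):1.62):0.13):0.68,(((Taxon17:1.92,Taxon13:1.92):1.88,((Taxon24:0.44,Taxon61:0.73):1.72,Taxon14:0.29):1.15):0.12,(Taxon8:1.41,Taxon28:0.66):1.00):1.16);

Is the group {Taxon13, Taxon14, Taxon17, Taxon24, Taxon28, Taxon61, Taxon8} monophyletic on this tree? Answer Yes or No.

Yes

The most recent common ancestor of these taxa subtends (((Taxon17,Taxon13),((Taxon24,Taxon61),Taxon14)),(Taxon8,Taxon28)).
That clade has exactly 7 tips — every listed taxon and nothing else — so the group is monophyletic.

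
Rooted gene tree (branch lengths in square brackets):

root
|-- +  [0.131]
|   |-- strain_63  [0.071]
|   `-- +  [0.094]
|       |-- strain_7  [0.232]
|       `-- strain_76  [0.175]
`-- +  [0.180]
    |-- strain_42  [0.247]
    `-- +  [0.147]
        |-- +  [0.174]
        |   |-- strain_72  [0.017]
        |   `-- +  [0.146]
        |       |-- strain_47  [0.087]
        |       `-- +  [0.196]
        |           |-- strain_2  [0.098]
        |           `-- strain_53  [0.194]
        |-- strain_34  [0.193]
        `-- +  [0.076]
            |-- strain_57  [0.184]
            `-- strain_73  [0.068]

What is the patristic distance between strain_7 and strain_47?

1.191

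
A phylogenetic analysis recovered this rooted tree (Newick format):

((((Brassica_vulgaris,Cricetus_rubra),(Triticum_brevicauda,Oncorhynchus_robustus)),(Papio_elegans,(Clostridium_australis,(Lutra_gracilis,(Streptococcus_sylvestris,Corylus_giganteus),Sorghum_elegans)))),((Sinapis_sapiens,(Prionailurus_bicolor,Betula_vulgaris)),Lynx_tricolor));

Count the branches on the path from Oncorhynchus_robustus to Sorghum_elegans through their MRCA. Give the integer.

The MRCA of Oncorhynchus_robustus and Sorghum_elegans is the node subtending (((Brassica_vulgaris,Cricetus_rubra),(Triticum_brevicauda,Oncorhynchus_robustus)),(Papio_elegans,(Clostridium_australis,(Lutra_gracilis,(Streptococcus_sylvestris,Corylus_giganteus),Sorghum_elegans)))).
From Oncorhynchus_robustus up to that node: 3 branches. From Sorghum_elegans up to the same node: 4 branches. Total: 3 + 4 = 7.

7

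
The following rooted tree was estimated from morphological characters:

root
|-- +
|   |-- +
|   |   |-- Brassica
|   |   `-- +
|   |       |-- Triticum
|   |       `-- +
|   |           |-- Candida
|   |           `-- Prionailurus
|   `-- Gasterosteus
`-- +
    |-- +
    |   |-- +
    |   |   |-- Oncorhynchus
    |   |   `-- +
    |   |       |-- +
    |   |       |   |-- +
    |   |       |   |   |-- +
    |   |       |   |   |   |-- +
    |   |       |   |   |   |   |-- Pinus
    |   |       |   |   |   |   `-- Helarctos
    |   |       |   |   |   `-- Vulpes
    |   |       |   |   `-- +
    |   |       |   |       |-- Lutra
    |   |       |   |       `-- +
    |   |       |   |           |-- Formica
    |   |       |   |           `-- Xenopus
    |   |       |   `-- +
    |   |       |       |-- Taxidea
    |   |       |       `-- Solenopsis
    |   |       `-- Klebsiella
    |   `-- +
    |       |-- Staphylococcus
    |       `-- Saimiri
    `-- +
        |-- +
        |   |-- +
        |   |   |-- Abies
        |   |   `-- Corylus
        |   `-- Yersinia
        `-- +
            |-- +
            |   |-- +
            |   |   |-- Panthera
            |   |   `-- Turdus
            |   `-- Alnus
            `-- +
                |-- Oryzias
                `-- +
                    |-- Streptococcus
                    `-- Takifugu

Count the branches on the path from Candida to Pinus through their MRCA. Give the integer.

14

The MRCA of Candida and Pinus is the root of the tree.
From Candida up to that node: 5 branches. From Pinus up to the same node: 9 branches. Total: 5 + 9 = 14.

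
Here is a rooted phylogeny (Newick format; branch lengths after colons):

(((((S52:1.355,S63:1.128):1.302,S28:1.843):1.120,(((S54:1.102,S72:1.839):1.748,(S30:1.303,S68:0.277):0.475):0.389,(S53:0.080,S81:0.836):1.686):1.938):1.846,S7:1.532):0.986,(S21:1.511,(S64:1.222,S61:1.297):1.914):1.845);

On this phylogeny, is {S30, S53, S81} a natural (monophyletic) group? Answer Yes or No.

No

The MRCA of the listed taxa subtends (((S54,S72),(S30,S68)),(S53,S81)).
That clade also contains S54, S68, S72, which are not in the proposed group, so the group is not monophyletic.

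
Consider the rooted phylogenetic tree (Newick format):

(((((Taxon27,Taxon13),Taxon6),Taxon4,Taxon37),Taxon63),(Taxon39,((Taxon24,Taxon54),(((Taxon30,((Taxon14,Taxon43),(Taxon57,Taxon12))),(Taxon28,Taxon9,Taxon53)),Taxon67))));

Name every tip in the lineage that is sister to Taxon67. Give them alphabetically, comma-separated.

Taxon12, Taxon14, Taxon28, Taxon30, Taxon43, Taxon53, Taxon57, Taxon9

Taxon67 attaches to the tree at the node subtending (((Taxon30,((Taxon14,Taxon43),(Taxon57,Taxon12))),(Taxon28,Taxon9,Taxon53)),Taxon67).
The other lineage descending from that same node — the sister group — is ((Taxon30,((Taxon14,Taxon43),(Taxon57,Taxon12))),(Taxon28,Taxon9,Taxon53)); its 8 tips in alphabetical order are the answer.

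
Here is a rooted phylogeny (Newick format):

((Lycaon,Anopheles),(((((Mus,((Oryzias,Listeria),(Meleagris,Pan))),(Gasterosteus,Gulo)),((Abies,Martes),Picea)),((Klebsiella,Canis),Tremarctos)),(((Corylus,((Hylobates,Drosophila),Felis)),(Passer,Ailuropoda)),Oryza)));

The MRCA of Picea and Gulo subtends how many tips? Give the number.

10

The MRCA of Picea and Gulo is the node subtending (((Mus,((Oryzias,Listeria),(Meleagris,Pan))),(Gasterosteus,Gulo)),((Abies,Martes),Picea)).
That clade contains 10 terminal taxa: Abies, Gasterosteus, Gulo, Listeria, Martes, Meleagris, Mus, Oryzias, Pan, Picea.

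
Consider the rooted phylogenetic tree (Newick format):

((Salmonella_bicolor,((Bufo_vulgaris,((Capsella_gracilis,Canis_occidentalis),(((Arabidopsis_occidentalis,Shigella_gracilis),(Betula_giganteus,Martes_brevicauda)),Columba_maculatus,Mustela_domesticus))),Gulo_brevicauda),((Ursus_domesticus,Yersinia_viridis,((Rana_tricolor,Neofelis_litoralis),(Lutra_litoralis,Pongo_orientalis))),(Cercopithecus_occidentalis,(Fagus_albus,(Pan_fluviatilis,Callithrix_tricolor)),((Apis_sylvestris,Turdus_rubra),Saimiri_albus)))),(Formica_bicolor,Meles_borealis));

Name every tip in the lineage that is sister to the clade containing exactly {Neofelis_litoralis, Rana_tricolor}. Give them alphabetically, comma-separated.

Lutra_litoralis, Pongo_orientalis

The clade containing exactly {Neofelis_litoralis, Rana_tricolor} attaches to the tree at the node subtending ((Rana_tricolor,Neofelis_litoralis),(Lutra_litoralis,Pongo_orientalis)).
The other lineage descending from that same node — the sister group — is (Lutra_litoralis,Pongo_orientalis); its 2 tips in alphabetical order are the answer.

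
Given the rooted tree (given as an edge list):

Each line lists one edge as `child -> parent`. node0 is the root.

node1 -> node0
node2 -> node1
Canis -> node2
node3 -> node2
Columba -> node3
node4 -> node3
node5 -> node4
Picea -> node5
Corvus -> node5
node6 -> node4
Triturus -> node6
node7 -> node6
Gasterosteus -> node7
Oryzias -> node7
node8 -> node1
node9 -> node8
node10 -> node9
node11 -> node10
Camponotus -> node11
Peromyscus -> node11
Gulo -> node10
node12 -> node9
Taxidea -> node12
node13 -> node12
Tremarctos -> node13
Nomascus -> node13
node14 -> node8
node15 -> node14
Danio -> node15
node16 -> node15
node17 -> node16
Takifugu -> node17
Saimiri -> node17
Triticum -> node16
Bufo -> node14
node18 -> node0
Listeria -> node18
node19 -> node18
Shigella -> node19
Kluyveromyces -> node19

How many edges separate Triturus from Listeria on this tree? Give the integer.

8

The MRCA of Triturus and Listeria is the root of the tree.
From Triturus up to that node: 6 branches. From Listeria up to the same node: 2 branches. Total: 6 + 2 = 8.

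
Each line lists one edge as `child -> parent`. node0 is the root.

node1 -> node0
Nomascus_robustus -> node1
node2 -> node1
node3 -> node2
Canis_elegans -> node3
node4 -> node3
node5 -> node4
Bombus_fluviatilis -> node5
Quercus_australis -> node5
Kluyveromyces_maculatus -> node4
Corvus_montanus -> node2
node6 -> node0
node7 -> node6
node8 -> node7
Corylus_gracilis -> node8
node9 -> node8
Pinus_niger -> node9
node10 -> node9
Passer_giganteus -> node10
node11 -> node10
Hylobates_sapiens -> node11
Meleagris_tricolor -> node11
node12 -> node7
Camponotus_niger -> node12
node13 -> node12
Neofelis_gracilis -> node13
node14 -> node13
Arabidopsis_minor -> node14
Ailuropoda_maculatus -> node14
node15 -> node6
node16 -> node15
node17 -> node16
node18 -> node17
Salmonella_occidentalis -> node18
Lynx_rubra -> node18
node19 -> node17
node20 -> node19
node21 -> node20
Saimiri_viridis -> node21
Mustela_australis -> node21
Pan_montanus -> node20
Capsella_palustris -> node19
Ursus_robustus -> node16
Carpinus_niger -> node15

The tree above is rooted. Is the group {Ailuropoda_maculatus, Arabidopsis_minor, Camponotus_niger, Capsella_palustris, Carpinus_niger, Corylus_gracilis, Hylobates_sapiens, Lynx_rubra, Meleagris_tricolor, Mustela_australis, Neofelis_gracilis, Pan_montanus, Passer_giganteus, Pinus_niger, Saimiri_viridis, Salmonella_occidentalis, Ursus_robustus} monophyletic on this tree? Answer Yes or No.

The most recent common ancestor of these taxa subtends (((Corylus_gracilis,(Pinus_niger,(Passer_giganteus,(Hylobates_sapiens,Meleagris_tricolor)))),(Camponotus_niger,(Neofelis_gracilis,(Arabidopsis_minor,Ailuropoda_maculatus)))),((((Salmonella_occidentalis,Lynx_rubra),(((Saimiri_viridis,Mustela_australis),Pan_montanus),Capsella_palustris)),Ursus_robustus),Carpinus_niger)).
That clade has exactly 17 tips — every listed taxon and nothing else — so the group is monophyletic.

Yes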